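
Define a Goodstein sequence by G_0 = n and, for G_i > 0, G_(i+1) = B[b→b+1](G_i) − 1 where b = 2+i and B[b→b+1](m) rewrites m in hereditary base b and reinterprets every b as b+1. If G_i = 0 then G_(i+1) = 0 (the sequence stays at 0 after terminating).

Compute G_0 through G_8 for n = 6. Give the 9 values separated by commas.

step 0: 6 = 2^2 + 2; sub 3 for 2: 3^3 + 3; = 30; G_1 = 30−1 = 29
step 1: 29 = 3^3 + 2; sub 4 for 3: 4^4 + 2; = 258; G_2 = 258−1 = 257
step 2: 257 = 4^4 + 1; sub 5 for 4: 5^5 + 1; = 3126; G_3 = 3126−1 = 3125
step 3: 3125 = 5^5; sub 6 for 5: 6^6; = 46656; G_4 = 46656−1 = 46655
step 4: 46655 = 5·6^5 + 5·6^4 + 5·6^3 + 5·6^2 + 5·6 + 5; sub 7 for 6: 5·7^5 + 5·7^4 + 5·7^3 + 5·7^2 + 5·7 + 5; = 98040; G_5 = 98040−1 = 98039
step 5: 98039 = 5·7^5 + 5·7^4 + 5·7^3 + 5·7^2 + 5·7 + 4; sub 8 for 7: 5·8^5 + 5·8^4 + 5·8^3 + 5·8^2 + 5·8 + 4; = 187244; G_6 = 187244−1 = 187243
step 6: 187243 = 5·8^5 + 5·8^4 + 5·8^3 + 5·8^2 + 5·8 + 3; sub 9 for 8: 5·9^5 + 5·9^4 + 5·9^3 + 5·9^2 + 5·9 + 3; = 332148; G_7 = 332148−1 = 332147
step 7: 332147 = 5·9^5 + 5·9^4 + 5·9^3 + 5·9^2 + 5·9 + 2; sub 10 for 9: 5·10^5 + 5·10^4 + 5·10^3 + 5·10^2 + 5·10 + 2; = 555552; G_8 = 555552−1 = 555551

6, 29, 257, 3125, 46655, 98039, 187243, 332147, 555551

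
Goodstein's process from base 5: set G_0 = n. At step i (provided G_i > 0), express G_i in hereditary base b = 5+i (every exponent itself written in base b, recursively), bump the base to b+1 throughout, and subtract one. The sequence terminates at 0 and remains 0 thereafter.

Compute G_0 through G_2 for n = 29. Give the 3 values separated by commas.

G_0 = 29. HB_5(29) = 5^2 + 4. Bump = 40. G_1 = 39.
G_1 = 39. HB_6(39) = 6^2 + 3. Bump = 52. G_2 = 51.

29, 39, 51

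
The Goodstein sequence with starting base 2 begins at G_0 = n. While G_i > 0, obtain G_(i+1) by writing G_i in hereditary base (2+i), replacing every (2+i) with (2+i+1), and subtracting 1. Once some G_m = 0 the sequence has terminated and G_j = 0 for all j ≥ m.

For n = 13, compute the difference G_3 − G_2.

G_0=13  [base 2] 2^(2 + 1) + 2^2 + 1  →[2↦3]→  3^(3 + 1) + 3^3 + 1 = 109  −1 ⇒ G_1=108
G_1=108  [base 3] 3^(3 + 1) + 3^3  →[3↦4]→  4^(4 + 1) + 4^4 = 1280  −1 ⇒ G_2=1279
G_2=1279  [base 4] 4^(4 + 1) + 3·4^3 + 3·4^2 + 3·4 + 3  →[4↦5]→  5^(5 + 1) + 3·5^3 + 3·5^2 + 3·5 + 3 = 16093  −1 ⇒ G_3=16092

14813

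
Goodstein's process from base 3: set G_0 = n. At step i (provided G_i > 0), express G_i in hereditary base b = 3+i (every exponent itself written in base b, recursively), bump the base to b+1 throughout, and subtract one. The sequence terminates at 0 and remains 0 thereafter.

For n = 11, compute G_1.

17

[0] 11 ≡ 3^2 + 2 (base 3). Lift 4: 18. −1: 17.
[1] 17 ≡ 4^2 + 1 (base 4). Lift 5: 26. −1: 25.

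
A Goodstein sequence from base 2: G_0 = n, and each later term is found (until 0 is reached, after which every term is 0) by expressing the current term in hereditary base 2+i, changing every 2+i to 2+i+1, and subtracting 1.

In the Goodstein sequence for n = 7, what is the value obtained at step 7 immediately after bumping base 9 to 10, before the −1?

77777776

7 —HB2→ 2^2 + 2 + 1 —bump→ 3^3 + 3 + 1 = 31 —(−1)→ 30
30 —HB3→ 3^3 + 3 —bump→ 4^4 + 4 = 260 —(−1)→ 259
259 —HB4→ 4^4 + 3 —bump→ 5^5 + 3 = 3128 —(−1)→ 3127
3127 —HB5→ 5^5 + 2 —bump→ 6^6 + 2 = 46658 —(−1)→ 46657
46657 —HB6→ 6^6 + 1 —bump→ 7^7 + 1 = 823544 —(−1)→ 823543
823543 —HB7→ 7^7 —bump→ 8^8 = 16777216 —(−1)→ 16777215
16777215 —HB8→ 7·8^7 + 7·8^6 + 7·8^5 + 7·8^4 + 7·8^3 + 7·8^2 + 7·8 + 7 —bump→ 7·9^7 + 7·9^6 + 7·9^5 + 7·9^4 + 7·9^3 + 7·9^2 + 7·9 + 7 = 37665880 —(−1)→ 37665879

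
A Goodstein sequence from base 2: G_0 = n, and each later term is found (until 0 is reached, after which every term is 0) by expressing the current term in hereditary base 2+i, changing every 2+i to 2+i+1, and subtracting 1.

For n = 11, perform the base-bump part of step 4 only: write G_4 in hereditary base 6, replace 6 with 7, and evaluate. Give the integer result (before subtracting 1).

5764802

G_0=11  [base 2] 2^(2 + 1) + 2 + 1  →[2↦3]→  3^(3 + 1) + 3 + 1 = 85  −1 ⇒ G_1=84
G_1=84  [base 3] 3^(3 + 1) + 3  →[3↦4]→  4^(4 + 1) + 4 = 1028  −1 ⇒ G_2=1027
G_2=1027  [base 4] 4^(4 + 1) + 3  →[4↦5]→  5^(5 + 1) + 3 = 15628  −1 ⇒ G_3=15627
G_3=15627  [base 5] 5^(5 + 1) + 2  →[5↦6]→  6^(6 + 1) + 2 = 279938  −1 ⇒ G_4=279937
G_4=279937  [base 6] 6^(6 + 1) + 1  →[6↦7]→  7^(7 + 1) + 1 = 5764802  −1 ⇒ G_5=5764801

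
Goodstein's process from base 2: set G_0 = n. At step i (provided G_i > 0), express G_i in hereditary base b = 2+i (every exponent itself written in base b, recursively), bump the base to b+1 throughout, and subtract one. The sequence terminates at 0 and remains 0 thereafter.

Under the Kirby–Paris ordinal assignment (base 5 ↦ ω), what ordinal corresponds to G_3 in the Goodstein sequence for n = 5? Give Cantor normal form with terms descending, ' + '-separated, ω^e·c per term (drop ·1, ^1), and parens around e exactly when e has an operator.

ω^3·3 + ω^2·3 + ω·3 + 2

5 —HB2→ 2^2 + 1 —bump→ 3^3 + 1 = 28 —(−1)→ 27
27 —HB3→ 3^3 —bump→ 4^4 = 256 —(−1)→ 255
255 —HB4→ 3·4^3 + 3·4^2 + 3·4 + 3 —bump→ 3·5^3 + 3·5^2 + 3·5 + 3 = 468 —(−1)→ 467
467 —HB5→ 3·5^3 + 3·5^2 + 3·5 + 2 —bump→ 3·6^3 + 3·6^2 + 3·6 + 2 = 776 —(−1)→ 775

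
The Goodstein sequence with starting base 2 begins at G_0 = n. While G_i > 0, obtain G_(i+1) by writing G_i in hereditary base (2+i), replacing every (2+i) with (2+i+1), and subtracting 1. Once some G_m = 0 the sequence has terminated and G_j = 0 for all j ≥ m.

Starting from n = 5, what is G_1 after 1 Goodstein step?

27

G_0=5  [base 2] 2^2 + 1  →[2↦3]→  3^3 + 1 = 28  −1 ⇒ G_1=27
G_1=27  [base 3] 3^3  →[3↦4]→  4^4 = 256  −1 ⇒ G_2=255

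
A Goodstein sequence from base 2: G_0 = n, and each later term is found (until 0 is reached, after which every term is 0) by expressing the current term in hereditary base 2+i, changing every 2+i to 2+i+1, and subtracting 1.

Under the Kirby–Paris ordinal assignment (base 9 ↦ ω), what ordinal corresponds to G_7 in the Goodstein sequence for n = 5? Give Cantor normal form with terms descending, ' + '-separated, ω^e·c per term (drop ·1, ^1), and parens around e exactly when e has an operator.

ω^3·3 + ω^2·3 + ω·2 + 6

G_0 = 5. HB_2(5) = 2^2 + 1. Bump = 28. G_1 = 27.
G_1 = 27. HB_3(27) = 3^3. Bump = 256. G_2 = 255.
G_2 = 255. HB_4(255) = 3·4^3 + 3·4^2 + 3·4 + 3. Bump = 468. G_3 = 467.
G_3 = 467. HB_5(467) = 3·5^3 + 3·5^2 + 3·5 + 2. Bump = 776. G_4 = 775.
G_4 = 775. HB_6(775) = 3·6^3 + 3·6^2 + 3·6 + 1. Bump = 1198. G_5 = 1197.
G_5 = 1197. HB_7(1197) = 3·7^3 + 3·7^2 + 3·7. Bump = 1752. G_6 = 1751.
G_6 = 1751. HB_8(1751) = 3·8^3 + 3·8^2 + 2·8 + 7. Bump = 2455. G_7 = 2454.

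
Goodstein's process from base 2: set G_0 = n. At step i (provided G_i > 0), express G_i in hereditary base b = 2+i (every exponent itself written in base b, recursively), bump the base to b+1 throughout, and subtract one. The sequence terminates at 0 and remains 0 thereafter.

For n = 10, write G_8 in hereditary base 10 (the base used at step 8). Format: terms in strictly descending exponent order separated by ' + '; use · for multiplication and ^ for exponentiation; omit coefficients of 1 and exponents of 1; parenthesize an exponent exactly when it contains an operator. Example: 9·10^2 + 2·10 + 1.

5·10^10 + 5·10^5 + 5·10^4 + 5·10^3 + 5·10^2 + 5·10 + 1

(0) 10|_2 = 2^(2 + 1) + 2 ↦ 3^(3 + 1) + 3|_3 = 84 ⇒ 83
(1) 83|_3 = 3^(3 + 1) + 2 ↦ 4^(4 + 1) + 2|_4 = 1026 ⇒ 1025
(2) 1025|_4 = 4^(4 + 1) + 1 ↦ 5^(5 + 1) + 1|_5 = 15626 ⇒ 15625
(3) 15625|_5 = 5^(5 + 1) ↦ 6^(6 + 1)|_6 = 279936 ⇒ 279935
(4) 279935|_6 = 5·6^6 + 5·6^5 + 5·6^4 + 5·6^3 + 5·6^2 + 5·6 + 5 ↦ 5·7^7 + 5·7^5 + 5·7^4 + 5·7^3 + 5·7^2 + 5·7 + 5|_7 = 4215755 ⇒ 4215754
(5) 4215754|_7 = 5·7^7 + 5·7^5 + 5·7^4 + 5·7^3 + 5·7^2 + 5·7 + 4 ↦ 5·8^8 + 5·8^5 + 5·8^4 + 5·8^3 + 5·8^2 + 5·8 + 4|_8 = 84073324 ⇒ 84073323
(6) 84073323|_8 = 5·8^8 + 5·8^5 + 5·8^4 + 5·8^3 + 5·8^2 + 5·8 + 3 ↦ 5·9^9 + 5·9^5 + 5·9^4 + 5·9^3 + 5·9^2 + 5·9 + 3|_9 = 1937434593 ⇒ 1937434592
(7) 1937434592|_9 = 5·9^9 + 5·9^5 + 5·9^4 + 5·9^3 + 5·9^2 + 5·9 + 2 ↦ 5·10^10 + 5·10^5 + 5·10^4 + 5·10^3 + 5·10^2 + 5·10 + 2|_10 = 50000555552 ⇒ 50000555551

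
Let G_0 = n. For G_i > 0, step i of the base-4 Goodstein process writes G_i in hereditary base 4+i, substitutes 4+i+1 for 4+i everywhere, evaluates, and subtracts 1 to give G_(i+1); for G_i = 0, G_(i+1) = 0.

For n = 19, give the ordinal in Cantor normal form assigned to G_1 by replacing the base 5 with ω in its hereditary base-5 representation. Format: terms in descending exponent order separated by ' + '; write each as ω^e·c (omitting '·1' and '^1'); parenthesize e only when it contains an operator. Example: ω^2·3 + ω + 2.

G_0=19  [base 4] 4^2 + 3  →[4↦5]→  5^2 + 3 = 28  −1 ⇒ G_1=27
G_1=27  [base 5] 5^2 + 2  →[5↦6]→  6^2 + 2 = 38  −1 ⇒ G_2=37

ω^2 + 2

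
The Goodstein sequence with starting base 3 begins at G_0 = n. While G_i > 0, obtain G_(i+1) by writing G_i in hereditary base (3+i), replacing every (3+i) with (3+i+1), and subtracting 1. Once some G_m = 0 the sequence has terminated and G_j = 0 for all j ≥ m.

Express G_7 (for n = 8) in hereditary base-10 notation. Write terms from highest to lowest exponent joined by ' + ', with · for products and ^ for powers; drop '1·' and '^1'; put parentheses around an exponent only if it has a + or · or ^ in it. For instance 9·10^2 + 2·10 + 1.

G_0=8  [base 3] 2·3 + 2  →[3↦4]→  2·4 + 2 = 10  −1 ⇒ G_1=9
G_1=9  [base 4] 2·4 + 1  →[4↦5]→  2·5 + 1 = 11  −1 ⇒ G_2=10
G_2=10  [base 5] 2·5  →[5↦6]→  2·6 = 12  −1 ⇒ G_3=11
G_3=11  [base 6] 6 + 5  →[6↦7]→  7 + 5 = 12  −1 ⇒ G_4=11
G_4=11  [base 7] 7 + 4  →[7↦8]→  8 + 4 = 12  −1 ⇒ G_5=11
G_5=11  [base 8] 8 + 3  →[8↦9]→  9 + 3 = 12  −1 ⇒ G_6=11
G_6=11  [base 9] 9 + 2  →[9↦10]→  10 + 2 = 12  −1 ⇒ G_7=11

10 + 1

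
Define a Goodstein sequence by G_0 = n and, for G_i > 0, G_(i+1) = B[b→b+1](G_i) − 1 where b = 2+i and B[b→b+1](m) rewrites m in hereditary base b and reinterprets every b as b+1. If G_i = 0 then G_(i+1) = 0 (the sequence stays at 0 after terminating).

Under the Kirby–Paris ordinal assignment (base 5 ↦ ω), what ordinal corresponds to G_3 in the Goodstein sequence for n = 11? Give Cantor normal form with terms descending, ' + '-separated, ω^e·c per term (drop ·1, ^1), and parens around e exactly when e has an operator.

base 2: 11 = 2^(2 + 1) + 2 + 1; at 3: 3^(3 + 1) + 3 + 1 = 85; next = 84
base 3: 84 = 3^(3 + 1) + 3; at 4: 4^(4 + 1) + 4 = 1028; next = 1027
base 4: 1027 = 4^(4 + 1) + 3; at 5: 5^(5 + 1) + 3 = 15628; next = 15627

ω^(ω + 1) + 2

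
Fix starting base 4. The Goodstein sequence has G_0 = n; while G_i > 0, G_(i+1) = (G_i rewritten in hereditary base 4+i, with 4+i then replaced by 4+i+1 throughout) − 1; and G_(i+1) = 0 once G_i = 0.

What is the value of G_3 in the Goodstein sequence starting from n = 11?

14

step 0: 11 = 2·4 + 3; sub 5 for 4: 2·5 + 3; = 13; G_1 = 13−1 = 12
step 1: 12 = 2·5 + 2; sub 6 for 5: 2·6 + 2; = 14; G_2 = 14−1 = 13
step 2: 13 = 2·6 + 1; sub 7 for 6: 2·7 + 1; = 15; G_3 = 15−1 = 14
step 3: 14 = 2·7; sub 8 for 7: 2·8; = 16; G_4 = 16−1 = 15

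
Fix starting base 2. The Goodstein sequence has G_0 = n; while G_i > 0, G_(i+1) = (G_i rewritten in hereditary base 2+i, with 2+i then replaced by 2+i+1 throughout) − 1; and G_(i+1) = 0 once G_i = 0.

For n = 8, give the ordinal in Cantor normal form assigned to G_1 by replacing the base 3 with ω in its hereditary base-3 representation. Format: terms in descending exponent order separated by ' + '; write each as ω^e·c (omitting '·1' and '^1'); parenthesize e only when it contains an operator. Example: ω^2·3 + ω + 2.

i=0: 8 = 2^(2 + 1) (b=2); 2→3: 3^(3 + 1) = 81; 81−1 = 80
i=1: 80 = 2·3^3 + 2·3^2 + 2·3 + 2 (b=3); 3→4: 2·4^4 + 2·4^2 + 2·4 + 2 = 554; 554−1 = 553

ω^ω·2 + ω^2·2 + ω·2 + 2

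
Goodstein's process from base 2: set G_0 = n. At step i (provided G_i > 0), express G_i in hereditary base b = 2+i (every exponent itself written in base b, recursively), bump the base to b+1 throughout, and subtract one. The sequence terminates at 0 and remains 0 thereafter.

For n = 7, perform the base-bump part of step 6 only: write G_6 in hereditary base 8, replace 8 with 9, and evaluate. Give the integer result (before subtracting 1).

37665880

base 2: 7 = 2^2 + 2 + 1; at 3: 3^3 + 3 + 1 = 31; next = 30
base 3: 30 = 3^3 + 3; at 4: 4^4 + 4 = 260; next = 259
base 4: 259 = 4^4 + 3; at 5: 5^5 + 3 = 3128; next = 3127
base 5: 3127 = 5^5 + 2; at 6: 6^6 + 2 = 46658; next = 46657
base 6: 46657 = 6^6 + 1; at 7: 7^7 + 1 = 823544; next = 823543
base 7: 823543 = 7^7; at 8: 8^8 = 16777216; next = 16777215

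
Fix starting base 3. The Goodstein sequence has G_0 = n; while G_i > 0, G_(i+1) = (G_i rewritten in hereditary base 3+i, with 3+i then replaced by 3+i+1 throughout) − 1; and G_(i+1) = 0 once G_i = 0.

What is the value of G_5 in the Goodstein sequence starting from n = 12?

63

[0] 12 ≡ 3^2 + 3 (base 3). Lift 4: 20. −1: 19.
[1] 19 ≡ 4^2 + 3 (base 4). Lift 5: 28. −1: 27.
[2] 27 ≡ 5^2 + 2 (base 5). Lift 6: 38. −1: 37.
[3] 37 ≡ 6^2 + 1 (base 6). Lift 7: 50. −1: 49.
[4] 49 ≡ 7^2 (base 7). Lift 8: 64. −1: 63.
[5] 63 ≡ 7·8 + 7 (base 8). Lift 9: 70. −1: 69.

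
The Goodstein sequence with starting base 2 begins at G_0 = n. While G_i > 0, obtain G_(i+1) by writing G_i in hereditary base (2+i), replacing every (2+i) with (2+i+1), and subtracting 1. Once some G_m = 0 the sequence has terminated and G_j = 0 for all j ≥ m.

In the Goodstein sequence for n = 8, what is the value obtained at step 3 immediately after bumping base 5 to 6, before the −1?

8 —HB2→ 2^(2 + 1) —bump→ 3^(3 + 1) = 81 —(−1)→ 80
80 —HB3→ 2·3^3 + 2·3^2 + 2·3 + 2 —bump→ 2·4^4 + 2·4^2 + 2·4 + 2 = 554 —(−1)→ 553
553 —HB4→ 2·4^4 + 2·4^2 + 2·4 + 1 —bump→ 2·5^5 + 2·5^2 + 2·5 + 1 = 6311 —(−1)→ 6310
6310 —HB5→ 2·5^5 + 2·5^2 + 2·5 —bump→ 2·6^6 + 2·6^2 + 2·6 = 93396 —(−1)→ 93395

93396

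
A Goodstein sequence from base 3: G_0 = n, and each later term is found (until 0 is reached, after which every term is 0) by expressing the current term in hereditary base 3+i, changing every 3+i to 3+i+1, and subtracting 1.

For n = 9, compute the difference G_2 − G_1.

2

i=0: 9 = 3^2 (b=3); 3→4: 4^2 = 16; 16−1 = 15
i=1: 15 = 3·4 + 3 (b=4); 4→5: 3·5 + 3 = 18; 18−1 = 17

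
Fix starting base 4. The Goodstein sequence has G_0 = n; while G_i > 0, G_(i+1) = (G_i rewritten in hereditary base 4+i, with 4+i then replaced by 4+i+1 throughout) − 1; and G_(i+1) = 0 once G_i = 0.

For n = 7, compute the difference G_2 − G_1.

0

7 —HB4→ 4 + 3 —bump→ 5 + 3 = 8 —(−1)→ 7
7 —HB5→ 5 + 2 —bump→ 6 + 2 = 8 —(−1)→ 7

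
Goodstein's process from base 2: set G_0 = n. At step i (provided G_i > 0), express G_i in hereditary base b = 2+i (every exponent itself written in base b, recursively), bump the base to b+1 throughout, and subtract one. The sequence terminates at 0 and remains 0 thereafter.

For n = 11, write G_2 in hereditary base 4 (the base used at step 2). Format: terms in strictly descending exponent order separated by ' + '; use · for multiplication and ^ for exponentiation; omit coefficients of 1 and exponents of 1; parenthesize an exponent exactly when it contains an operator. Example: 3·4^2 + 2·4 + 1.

G_0 = 11. HB_2(11) = 2^(2 + 1) + 2 + 1. Bump = 85. G_1 = 84.
G_1 = 84. HB_3(84) = 3^(3 + 1) + 3. Bump = 1028. G_2 = 1027.

4^(4 + 1) + 3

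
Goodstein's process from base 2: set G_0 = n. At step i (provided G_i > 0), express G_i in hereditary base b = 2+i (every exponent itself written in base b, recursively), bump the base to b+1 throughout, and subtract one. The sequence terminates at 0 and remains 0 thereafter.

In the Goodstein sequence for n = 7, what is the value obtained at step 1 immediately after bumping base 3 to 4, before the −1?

i=0: 7 = 2^2 + 2 + 1 (b=2); 2→3: 3^3 + 3 + 1 = 31; 31−1 = 30
i=1: 30 = 3^3 + 3 (b=3); 3→4: 4^4 + 4 = 260; 260−1 = 259

260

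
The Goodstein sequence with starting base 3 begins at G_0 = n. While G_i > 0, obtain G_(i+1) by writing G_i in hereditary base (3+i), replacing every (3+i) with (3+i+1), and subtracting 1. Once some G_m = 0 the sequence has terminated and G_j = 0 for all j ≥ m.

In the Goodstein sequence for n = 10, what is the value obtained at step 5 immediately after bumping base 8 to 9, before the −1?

37

(0) 10|_3 = 3^2 + 1 ↦ 4^2 + 1|_4 = 17 ⇒ 16
(1) 16|_4 = 4^2 ↦ 5^2|_5 = 25 ⇒ 24
(2) 24|_5 = 4·5 + 4 ↦ 4·6 + 4|_6 = 28 ⇒ 27
(3) 27|_6 = 4·6 + 3 ↦ 4·7 + 3|_7 = 31 ⇒ 30
(4) 30|_7 = 4·7 + 2 ↦ 4·8 + 2|_8 = 34 ⇒ 33
(5) 33|_8 = 4·8 + 1 ↦ 4·9 + 1|_9 = 37 ⇒ 36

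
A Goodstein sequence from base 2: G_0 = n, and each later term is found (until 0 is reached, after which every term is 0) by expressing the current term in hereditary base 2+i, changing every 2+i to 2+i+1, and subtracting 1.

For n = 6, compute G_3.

(0) 6|_2 = 2^2 + 2 ↦ 3^3 + 3|_3 = 30 ⇒ 29
(1) 29|_3 = 3^3 + 2 ↦ 4^4 + 2|_4 = 258 ⇒ 257
(2) 257|_4 = 4^4 + 1 ↦ 5^5 + 1|_5 = 3126 ⇒ 3125
(3) 3125|_5 = 5^5 ↦ 6^6|_6 = 46656 ⇒ 46655

3125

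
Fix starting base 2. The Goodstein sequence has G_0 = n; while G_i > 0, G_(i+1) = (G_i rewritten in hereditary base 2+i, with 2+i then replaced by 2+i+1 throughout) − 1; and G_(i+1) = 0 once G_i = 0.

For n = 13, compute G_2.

1279

G_0 = 13. HB_2(13) = 2^(2 + 1) + 2^2 + 1. Bump = 109. G_1 = 108.
G_1 = 108. HB_3(108) = 3^(3 + 1) + 3^3. Bump = 1280. G_2 = 1279.
G_2 = 1279. HB_4(1279) = 4^(4 + 1) + 3·4^3 + 3·4^2 + 3·4 + 3. Bump = 16093. G_3 = 16092.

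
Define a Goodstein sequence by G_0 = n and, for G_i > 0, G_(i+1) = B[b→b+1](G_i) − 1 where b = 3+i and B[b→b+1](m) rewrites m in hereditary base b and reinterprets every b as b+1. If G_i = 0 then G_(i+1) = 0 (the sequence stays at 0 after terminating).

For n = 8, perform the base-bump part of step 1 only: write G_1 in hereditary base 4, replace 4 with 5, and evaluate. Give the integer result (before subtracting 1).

8 —HB3→ 2·3 + 2 —bump→ 2·4 + 2 = 10 —(−1)→ 9
9 —HB4→ 2·4 + 1 —bump→ 2·5 + 1 = 11 —(−1)→ 10

11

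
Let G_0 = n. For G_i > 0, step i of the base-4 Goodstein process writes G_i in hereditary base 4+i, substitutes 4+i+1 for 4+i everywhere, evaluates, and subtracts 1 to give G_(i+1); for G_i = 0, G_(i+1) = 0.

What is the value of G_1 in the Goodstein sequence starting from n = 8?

8 —HB4→ 2·4 —bump→ 2·5 = 10 —(−1)→ 9
9 —HB5→ 5 + 4 —bump→ 6 + 4 = 10 —(−1)→ 9

9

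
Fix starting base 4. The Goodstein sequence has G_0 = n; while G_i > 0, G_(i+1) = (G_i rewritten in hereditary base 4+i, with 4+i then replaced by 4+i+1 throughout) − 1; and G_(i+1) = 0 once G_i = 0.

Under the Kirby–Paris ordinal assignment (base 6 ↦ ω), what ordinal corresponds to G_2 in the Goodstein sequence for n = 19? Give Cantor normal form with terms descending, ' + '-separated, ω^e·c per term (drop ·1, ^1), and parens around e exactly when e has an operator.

ω^2 + 1

base 4: 19 = 4^2 + 3; at 5: 5^2 + 3 = 28; next = 27
base 5: 27 = 5^2 + 2; at 6: 6^2 + 2 = 38; next = 37
base 6: 37 = 6^2 + 1; at 7: 7^2 + 1 = 50; next = 49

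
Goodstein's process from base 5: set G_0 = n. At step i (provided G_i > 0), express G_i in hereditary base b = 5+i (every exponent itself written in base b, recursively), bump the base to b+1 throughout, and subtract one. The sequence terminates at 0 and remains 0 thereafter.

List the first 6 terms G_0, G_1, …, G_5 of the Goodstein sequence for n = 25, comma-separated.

(0) 25|_5 = 5^2 ↦ 6^2|_6 = 36 ⇒ 35
(1) 35|_6 = 5·6 + 5 ↦ 5·7 + 5|_7 = 40 ⇒ 39
(2) 39|_7 = 5·7 + 4 ↦ 5·8 + 4|_8 = 44 ⇒ 43
(3) 43|_8 = 5·8 + 3 ↦ 5·9 + 3|_9 = 48 ⇒ 47
(4) 47|_9 = 5·9 + 2 ↦ 5·10 + 2|_10 = 52 ⇒ 51

25, 35, 39, 43, 47, 51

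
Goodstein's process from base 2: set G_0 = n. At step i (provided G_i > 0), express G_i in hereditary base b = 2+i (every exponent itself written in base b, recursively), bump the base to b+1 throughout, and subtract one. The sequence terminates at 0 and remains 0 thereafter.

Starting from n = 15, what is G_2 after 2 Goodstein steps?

1283

base 2: 15 = 2^(2 + 1) + 2^2 + 2 + 1; at 3: 3^(3 + 1) + 3^3 + 3 + 1 = 112; next = 111
base 3: 111 = 3^(3 + 1) + 3^3 + 3; at 4: 4^(4 + 1) + 4^4 + 4 = 1284; next = 1283
base 4: 1283 = 4^(4 + 1) + 4^4 + 3; at 5: 5^(5 + 1) + 5^5 + 3 = 18753; next = 18752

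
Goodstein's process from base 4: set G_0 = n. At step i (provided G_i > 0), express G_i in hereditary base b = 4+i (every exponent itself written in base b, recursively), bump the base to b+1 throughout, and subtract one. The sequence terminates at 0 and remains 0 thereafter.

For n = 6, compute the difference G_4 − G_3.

G_0=6  [base 4] 4 + 2  →[4↦5]→  5 + 2 = 7  −1 ⇒ G_1=6
G_1=6  [base 5] 5 + 1  →[5↦6]→  6 + 1 = 7  −1 ⇒ G_2=6
G_2=6  [base 6] 6  →[6↦7]→  7 = 7  −1 ⇒ G_3=6
G_3=6  [base 7] 6  →[7↦8]→  6 = 6  −1 ⇒ G_4=5

-1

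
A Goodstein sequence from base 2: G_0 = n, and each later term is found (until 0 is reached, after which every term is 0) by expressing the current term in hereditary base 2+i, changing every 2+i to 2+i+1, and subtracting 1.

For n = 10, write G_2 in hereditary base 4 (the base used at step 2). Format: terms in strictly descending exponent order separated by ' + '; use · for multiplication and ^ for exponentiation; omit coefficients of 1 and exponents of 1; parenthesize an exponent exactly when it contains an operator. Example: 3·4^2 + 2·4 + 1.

4^(4 + 1) + 1

10 —HB2→ 2^(2 + 1) + 2 —bump→ 3^(3 + 1) + 3 = 84 —(−1)→ 83
83 —HB3→ 3^(3 + 1) + 2 —bump→ 4^(4 + 1) + 2 = 1026 —(−1)→ 1025
1025 —HB4→ 4^(4 + 1) + 1 —bump→ 5^(5 + 1) + 1 = 15626 —(−1)→ 15625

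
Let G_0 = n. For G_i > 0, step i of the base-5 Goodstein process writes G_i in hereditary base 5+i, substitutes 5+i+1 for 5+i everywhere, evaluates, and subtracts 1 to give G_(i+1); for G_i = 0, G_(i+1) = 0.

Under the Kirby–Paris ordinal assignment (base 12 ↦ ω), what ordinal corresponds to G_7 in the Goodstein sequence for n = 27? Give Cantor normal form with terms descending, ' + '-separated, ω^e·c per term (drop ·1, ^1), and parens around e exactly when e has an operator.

ω·7 + 3

step 0: 27 = 5^2 + 2; sub 6 for 5: 6^2 + 2; = 38; G_1 = 38−1 = 37
step 1: 37 = 6^2 + 1; sub 7 for 6: 7^2 + 1; = 50; G_2 = 50−1 = 49
step 2: 49 = 7^2; sub 8 for 7: 8^2; = 64; G_3 = 64−1 = 63
step 3: 63 = 7·8 + 7; sub 9 for 8: 7·9 + 7; = 70; G_4 = 70−1 = 69
step 4: 69 = 7·9 + 6; sub 10 for 9: 7·10 + 6; = 76; G_5 = 76−1 = 75
step 5: 75 = 7·10 + 5; sub 11 for 10: 7·11 + 5; = 82; G_6 = 82−1 = 81
step 6: 81 = 7·11 + 4; sub 12 for 11: 7·12 + 4; = 88; G_7 = 88−1 = 87
step 7: 87 = 7·12 + 3; sub 13 for 12: 7·13 + 3; = 94; G_8 = 94−1 = 93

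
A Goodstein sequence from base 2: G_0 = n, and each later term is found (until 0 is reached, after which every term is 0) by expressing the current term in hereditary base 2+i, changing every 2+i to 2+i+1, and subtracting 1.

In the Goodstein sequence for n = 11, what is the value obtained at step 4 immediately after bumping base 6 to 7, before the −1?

base 2: 11 = 2^(2 + 1) + 2 + 1; at 3: 3^(3 + 1) + 3 + 1 = 85; next = 84
base 3: 84 = 3^(3 + 1) + 3; at 4: 4^(4 + 1) + 4 = 1028; next = 1027
base 4: 1027 = 4^(4 + 1) + 3; at 5: 5^(5 + 1) + 3 = 15628; next = 15627
base 5: 15627 = 5^(5 + 1) + 2; at 6: 6^(6 + 1) + 2 = 279938; next = 279937
base 6: 279937 = 6^(6 + 1) + 1; at 7: 7^(7 + 1) + 1 = 5764802; next = 5764801

5764802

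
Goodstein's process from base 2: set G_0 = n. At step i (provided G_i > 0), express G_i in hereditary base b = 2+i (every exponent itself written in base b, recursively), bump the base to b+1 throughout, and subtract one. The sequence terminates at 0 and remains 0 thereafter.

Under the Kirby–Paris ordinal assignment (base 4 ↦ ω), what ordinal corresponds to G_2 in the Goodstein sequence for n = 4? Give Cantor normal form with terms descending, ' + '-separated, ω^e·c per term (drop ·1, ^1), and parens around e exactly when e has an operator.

step 0: 4 = 2^2; sub 3 for 2: 3^3; = 27; G_1 = 27−1 = 26
step 1: 26 = 2·3^2 + 2·3 + 2; sub 4 for 3: 2·4^2 + 2·4 + 2; = 42; G_2 = 42−1 = 41

ω^2·2 + ω·2 + 1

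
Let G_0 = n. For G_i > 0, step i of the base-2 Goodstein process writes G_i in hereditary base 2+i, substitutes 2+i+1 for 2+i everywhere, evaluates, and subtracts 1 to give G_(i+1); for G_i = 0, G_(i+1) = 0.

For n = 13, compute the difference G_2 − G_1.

step 0: 13 = 2^(2 + 1) + 2^2 + 1; sub 3 for 2: 3^(3 + 1) + 3^3 + 1; = 109; G_1 = 109−1 = 108
step 1: 108 = 3^(3 + 1) + 3^3; sub 4 for 3: 4^(4 + 1) + 4^4; = 1280; G_2 = 1280−1 = 1279

1171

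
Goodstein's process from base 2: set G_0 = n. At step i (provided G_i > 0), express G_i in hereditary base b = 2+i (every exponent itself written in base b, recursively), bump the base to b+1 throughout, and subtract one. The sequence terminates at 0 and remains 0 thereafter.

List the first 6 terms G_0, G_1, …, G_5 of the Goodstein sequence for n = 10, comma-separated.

G_0 = 10. HB_2(10) = 2^(2 + 1) + 2. Bump = 84. G_1 = 83.
G_1 = 83. HB_3(83) = 3^(3 + 1) + 2. Bump = 1026. G_2 = 1025.
G_2 = 1025. HB_4(1025) = 4^(4 + 1) + 1. Bump = 15626. G_3 = 15625.
G_3 = 15625. HB_5(15625) = 5^(5 + 1). Bump = 279936. G_4 = 279935.
G_4 = 279935. HB_6(279935) = 5·6^6 + 5·6^5 + 5·6^4 + 5·6^3 + 5·6^2 + 5·6 + 5. Bump = 4215755. G_5 = 4215754.

10, 83, 1025, 15625, 279935, 4215754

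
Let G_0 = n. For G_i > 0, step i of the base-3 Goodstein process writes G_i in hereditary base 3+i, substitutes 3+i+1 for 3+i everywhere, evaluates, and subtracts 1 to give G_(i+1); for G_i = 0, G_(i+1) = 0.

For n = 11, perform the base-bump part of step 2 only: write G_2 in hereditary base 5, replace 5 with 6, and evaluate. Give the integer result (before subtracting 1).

36

i=0: 11 = 3^2 + 2 (b=3); 3→4: 4^2 + 2 = 18; 18−1 = 17
i=1: 17 = 4^2 + 1 (b=4); 4→5: 5^2 + 1 = 26; 26−1 = 25
i=2: 25 = 5^2 (b=5); 5→6: 6^2 = 36; 36−1 = 35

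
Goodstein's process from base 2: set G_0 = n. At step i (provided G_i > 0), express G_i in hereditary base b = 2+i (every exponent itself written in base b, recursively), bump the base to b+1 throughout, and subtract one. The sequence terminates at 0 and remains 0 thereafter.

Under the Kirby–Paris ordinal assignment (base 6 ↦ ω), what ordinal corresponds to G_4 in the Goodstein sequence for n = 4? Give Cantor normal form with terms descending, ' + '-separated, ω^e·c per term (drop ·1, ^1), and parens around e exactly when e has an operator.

(0) 4|_2 = 2^2 ↦ 3^3|_3 = 27 ⇒ 26
(1) 26|_3 = 2·3^2 + 2·3 + 2 ↦ 2·4^2 + 2·4 + 2|_4 = 42 ⇒ 41
(2) 41|_4 = 2·4^2 + 2·4 + 1 ↦ 2·5^2 + 2·5 + 1|_5 = 61 ⇒ 60
(3) 60|_5 = 2·5^2 + 2·5 ↦ 2·6^2 + 2·6|_6 = 84 ⇒ 83

ω^2·2 + ω + 5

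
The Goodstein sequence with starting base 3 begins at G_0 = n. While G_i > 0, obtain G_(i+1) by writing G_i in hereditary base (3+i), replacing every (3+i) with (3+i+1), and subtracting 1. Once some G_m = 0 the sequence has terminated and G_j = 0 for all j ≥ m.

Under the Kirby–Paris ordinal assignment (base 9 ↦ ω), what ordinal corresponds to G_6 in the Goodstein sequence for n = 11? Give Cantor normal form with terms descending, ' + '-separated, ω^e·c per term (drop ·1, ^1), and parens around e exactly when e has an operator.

ω·5 + 2

G_0 = 11. HB_3(11) = 3^2 + 2. Bump = 18. G_1 = 17.
G_1 = 17. HB_4(17) = 4^2 + 1. Bump = 26. G_2 = 25.
G_2 = 25. HB_5(25) = 5^2. Bump = 36. G_3 = 35.
G_3 = 35. HB_6(35) = 5·6 + 5. Bump = 40. G_4 = 39.
G_4 = 39. HB_7(39) = 5·7 + 4. Bump = 44. G_5 = 43.
G_5 = 43. HB_8(43) = 5·8 + 3. Bump = 48. G_6 = 47.
G_6 = 47. HB_9(47) = 5·9 + 2. Bump = 52. G_7 = 51.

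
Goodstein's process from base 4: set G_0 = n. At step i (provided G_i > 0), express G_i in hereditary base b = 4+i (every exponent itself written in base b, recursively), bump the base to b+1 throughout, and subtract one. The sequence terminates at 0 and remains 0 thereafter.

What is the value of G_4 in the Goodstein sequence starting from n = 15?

i=0: 15 = 3·4 + 3 (b=4); 4→5: 3·5 + 3 = 18; 18−1 = 17
i=1: 17 = 3·5 + 2 (b=5); 5→6: 3·6 + 2 = 20; 20−1 = 19
i=2: 19 = 3·6 + 1 (b=6); 6→7: 3·7 + 1 = 22; 22−1 = 21
i=3: 21 = 3·7 (b=7); 7→8: 3·8 = 24; 24−1 = 23
i=4: 23 = 2·8 + 7 (b=8); 8→9: 2·9 + 7 = 25; 25−1 = 24

23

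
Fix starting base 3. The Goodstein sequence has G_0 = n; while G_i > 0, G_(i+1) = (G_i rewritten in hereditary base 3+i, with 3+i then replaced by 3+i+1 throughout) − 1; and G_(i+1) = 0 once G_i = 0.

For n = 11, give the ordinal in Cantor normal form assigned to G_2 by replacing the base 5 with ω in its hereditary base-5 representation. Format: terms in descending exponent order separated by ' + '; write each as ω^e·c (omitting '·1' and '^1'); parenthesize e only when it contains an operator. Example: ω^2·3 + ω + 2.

ω^2

base 3: 11 = 3^2 + 2; at 4: 4^2 + 2 = 18; next = 17
base 4: 17 = 4^2 + 1; at 5: 5^2 + 1 = 26; next = 25
base 5: 25 = 5^2; at 6: 6^2 = 36; next = 35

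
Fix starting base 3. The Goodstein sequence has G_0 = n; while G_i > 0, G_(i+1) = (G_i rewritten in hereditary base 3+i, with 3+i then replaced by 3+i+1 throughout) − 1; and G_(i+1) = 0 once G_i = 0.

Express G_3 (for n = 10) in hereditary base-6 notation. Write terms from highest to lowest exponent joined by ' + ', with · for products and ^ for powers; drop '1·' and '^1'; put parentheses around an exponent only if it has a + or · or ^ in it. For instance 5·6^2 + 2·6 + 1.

G_0=10  [base 3] 3^2 + 1  →[3↦4]→  4^2 + 1 = 17  −1 ⇒ G_1=16
G_1=16  [base 4] 4^2  →[4↦5]→  5^2 = 25  −1 ⇒ G_2=24
G_2=24  [base 5] 4·5 + 4  →[5↦6]→  4·6 + 4 = 28  −1 ⇒ G_3=27
G_3=27  [base 6] 4·6 + 3  →[6↦7]→  4·7 + 3 = 31  −1 ⇒ G_4=30

4·6 + 3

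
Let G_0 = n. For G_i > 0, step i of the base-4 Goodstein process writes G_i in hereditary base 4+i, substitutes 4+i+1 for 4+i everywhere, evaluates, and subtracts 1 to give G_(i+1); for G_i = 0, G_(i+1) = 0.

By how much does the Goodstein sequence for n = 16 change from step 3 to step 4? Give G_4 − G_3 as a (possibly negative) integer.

step 0: 16 = 4^2; sub 5 for 4: 5^2; = 25; G_1 = 25−1 = 24
step 1: 24 = 4·5 + 4; sub 6 for 5: 4·6 + 4; = 28; G_2 = 28−1 = 27
step 2: 27 = 4·6 + 3; sub 7 for 6: 4·7 + 3; = 31; G_3 = 31−1 = 30
step 3: 30 = 4·7 + 2; sub 8 for 7: 4·8 + 2; = 34; G_4 = 34−1 = 33

3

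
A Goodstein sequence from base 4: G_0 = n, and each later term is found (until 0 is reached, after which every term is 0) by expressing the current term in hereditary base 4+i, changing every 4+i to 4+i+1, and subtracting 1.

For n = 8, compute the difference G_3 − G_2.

0

G_0 = 8. HB_4(8) = 2·4. Bump = 10. G_1 = 9.
G_1 = 9. HB_5(9) = 5 + 4. Bump = 10. G_2 = 9.
G_2 = 9. HB_6(9) = 6 + 3. Bump = 10. G_3 = 9.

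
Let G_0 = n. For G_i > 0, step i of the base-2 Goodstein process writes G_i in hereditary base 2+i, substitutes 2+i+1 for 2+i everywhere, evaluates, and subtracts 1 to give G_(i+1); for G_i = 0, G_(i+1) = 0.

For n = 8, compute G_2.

[0] 8 ≡ 2^(2 + 1) (base 2). Lift 3: 81. −1: 80.
[1] 80 ≡ 2·3^3 + 2·3^2 + 2·3 + 2 (base 3). Lift 4: 554. −1: 553.

553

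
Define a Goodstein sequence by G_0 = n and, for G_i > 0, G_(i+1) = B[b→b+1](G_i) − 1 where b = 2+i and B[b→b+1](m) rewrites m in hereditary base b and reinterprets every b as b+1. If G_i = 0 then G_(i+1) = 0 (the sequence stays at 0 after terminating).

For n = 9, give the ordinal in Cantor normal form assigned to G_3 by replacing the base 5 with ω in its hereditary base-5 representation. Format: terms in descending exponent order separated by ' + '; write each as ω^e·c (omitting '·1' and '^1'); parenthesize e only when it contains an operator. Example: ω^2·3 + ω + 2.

ω^ω·3 + ω^3·3 + ω^2·3 + ω·3 + 2

i=0: 9 = 2^(2 + 1) + 1 (b=2); 2→3: 3^(3 + 1) + 1 = 82; 82−1 = 81
i=1: 81 = 3^(3 + 1) (b=3); 3→4: 4^(4 + 1) = 1024; 1024−1 = 1023
i=2: 1023 = 3·4^4 + 3·4^3 + 3·4^2 + 3·4 + 3 (b=4); 4→5: 3·5^5 + 3·5^3 + 3·5^2 + 3·5 + 3 = 9843; 9843−1 = 9842
i=3: 9842 = 3·5^5 + 3·5^3 + 3·5^2 + 3·5 + 2 (b=5); 5→6: 3·6^6 + 3·6^3 + 3·6^2 + 3·6 + 2 = 140744; 140744−1 = 140743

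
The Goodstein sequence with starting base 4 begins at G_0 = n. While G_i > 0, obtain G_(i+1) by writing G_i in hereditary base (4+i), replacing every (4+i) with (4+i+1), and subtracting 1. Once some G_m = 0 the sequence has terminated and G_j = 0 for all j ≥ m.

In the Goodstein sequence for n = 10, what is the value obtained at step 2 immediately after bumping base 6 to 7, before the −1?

14

base 4: 10 = 2·4 + 2; at 5: 2·5 + 2 = 12; next = 11
base 5: 11 = 2·5 + 1; at 6: 2·6 + 1 = 13; next = 12
base 6: 12 = 2·6; at 7: 2·7 = 14; next = 13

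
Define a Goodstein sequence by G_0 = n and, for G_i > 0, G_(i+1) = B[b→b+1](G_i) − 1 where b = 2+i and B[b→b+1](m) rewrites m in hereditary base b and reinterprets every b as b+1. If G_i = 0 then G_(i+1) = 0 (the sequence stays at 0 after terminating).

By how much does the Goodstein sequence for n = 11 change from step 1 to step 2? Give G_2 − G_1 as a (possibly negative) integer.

943

(0) 11|_2 = 2^(2 + 1) + 2 + 1 ↦ 3^(3 + 1) + 3 + 1|_3 = 85 ⇒ 84
(1) 84|_3 = 3^(3 + 1) + 3 ↦ 4^(4 + 1) + 4|_4 = 1028 ⇒ 1027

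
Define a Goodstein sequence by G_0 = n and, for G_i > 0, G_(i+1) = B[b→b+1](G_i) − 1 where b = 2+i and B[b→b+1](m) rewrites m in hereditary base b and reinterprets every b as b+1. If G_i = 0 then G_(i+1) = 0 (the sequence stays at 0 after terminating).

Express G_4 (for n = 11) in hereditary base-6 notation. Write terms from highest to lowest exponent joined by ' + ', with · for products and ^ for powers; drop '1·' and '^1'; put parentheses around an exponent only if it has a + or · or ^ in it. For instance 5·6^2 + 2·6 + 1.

[0] 11 ≡ 2^(2 + 1) + 2 + 1 (base 2). Lift 3: 85. −1: 84.
[1] 84 ≡ 3^(3 + 1) + 3 (base 3). Lift 4: 1028. −1: 1027.
[2] 1027 ≡ 4^(4 + 1) + 3 (base 4). Lift 5: 15628. −1: 15627.
[3] 15627 ≡ 5^(5 + 1) + 2 (base 5). Lift 6: 279938. −1: 279937.

6^(6 + 1) + 1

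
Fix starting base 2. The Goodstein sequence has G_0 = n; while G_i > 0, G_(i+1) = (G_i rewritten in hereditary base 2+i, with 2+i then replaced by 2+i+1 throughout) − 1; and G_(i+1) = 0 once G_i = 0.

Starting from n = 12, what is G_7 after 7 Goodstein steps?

3486784574

12 —HB2→ 2^(2 + 1) + 2^2 —bump→ 3^(3 + 1) + 3^3 = 108 —(−1)→ 107
107 —HB3→ 3^(3 + 1) + 2·3^2 + 2·3 + 2 —bump→ 4^(4 + 1) + 2·4^2 + 2·4 + 2 = 1066 —(−1)→ 1065
1065 —HB4→ 4^(4 + 1) + 2·4^2 + 2·4 + 1 —bump→ 5^(5 + 1) + 2·5^2 + 2·5 + 1 = 15686 —(−1)→ 15685
15685 —HB5→ 5^(5 + 1) + 2·5^2 + 2·5 —bump→ 6^(6 + 1) + 2·6^2 + 2·6 = 280020 —(−1)→ 280019
280019 —HB6→ 6^(6 + 1) + 2·6^2 + 6 + 5 —bump→ 7^(7 + 1) + 2·7^2 + 7 + 5 = 5764911 —(−1)→ 5764910
5764910 —HB7→ 7^(7 + 1) + 2·7^2 + 7 + 4 —bump→ 8^(8 + 1) + 2·8^2 + 8 + 4 = 134217868 —(−1)→ 134217867
134217867 —HB8→ 8^(8 + 1) + 2·8^2 + 8 + 3 —bump→ 9^(9 + 1) + 2·9^2 + 9 + 3 = 3486784575 —(−1)→ 3486784574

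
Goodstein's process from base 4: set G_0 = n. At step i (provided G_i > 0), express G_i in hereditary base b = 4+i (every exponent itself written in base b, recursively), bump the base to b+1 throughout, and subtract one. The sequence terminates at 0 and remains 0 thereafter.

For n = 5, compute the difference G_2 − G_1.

(0) 5|_4 = 4 + 1 ↦ 5 + 1|_5 = 6 ⇒ 5
(1) 5|_5 = 5 ↦ 6|_6 = 6 ⇒ 5

0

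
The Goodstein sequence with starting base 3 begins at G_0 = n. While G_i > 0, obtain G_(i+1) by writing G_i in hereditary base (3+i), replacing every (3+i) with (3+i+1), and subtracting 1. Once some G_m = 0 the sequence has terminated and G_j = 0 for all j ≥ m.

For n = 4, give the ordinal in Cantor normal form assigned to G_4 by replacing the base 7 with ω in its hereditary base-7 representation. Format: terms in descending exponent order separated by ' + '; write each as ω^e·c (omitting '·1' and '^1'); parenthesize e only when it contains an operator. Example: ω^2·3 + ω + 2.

base 3: 4 = 3 + 1; at 4: 4 + 1 = 5; next = 4
base 4: 4 = 4; at 5: 5 = 5; next = 4
base 5: 4 = 4; at 6: 4 = 4; next = 3
base 6: 3 = 3; at 7: 3 = 3; next = 2

2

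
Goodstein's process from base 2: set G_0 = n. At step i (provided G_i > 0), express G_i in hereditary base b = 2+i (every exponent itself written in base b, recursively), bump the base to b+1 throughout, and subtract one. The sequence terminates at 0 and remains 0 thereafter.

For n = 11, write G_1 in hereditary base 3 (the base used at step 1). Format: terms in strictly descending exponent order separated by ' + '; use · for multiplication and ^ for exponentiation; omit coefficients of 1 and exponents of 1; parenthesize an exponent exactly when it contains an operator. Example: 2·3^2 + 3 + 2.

[0] 11 ≡ 2^(2 + 1) + 2 + 1 (base 2). Lift 3: 85. −1: 84.
[1] 84 ≡ 3^(3 + 1) + 3 (base 3). Lift 4: 1028. −1: 1027.

3^(3 + 1) + 3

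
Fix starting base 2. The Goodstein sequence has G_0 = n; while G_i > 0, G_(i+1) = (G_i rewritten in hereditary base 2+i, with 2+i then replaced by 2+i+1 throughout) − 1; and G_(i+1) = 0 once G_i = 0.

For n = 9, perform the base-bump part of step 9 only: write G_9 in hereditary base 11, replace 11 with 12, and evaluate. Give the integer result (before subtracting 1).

(0) 9|_2 = 2^(2 + 1) + 1 ↦ 3^(3 + 1) + 1|_3 = 82 ⇒ 81
(1) 81|_3 = 3^(3 + 1) ↦ 4^(4 + 1)|_4 = 1024 ⇒ 1023
(2) 1023|_4 = 3·4^4 + 3·4^3 + 3·4^2 + 3·4 + 3 ↦ 3·5^5 + 3·5^3 + 3·5^2 + 3·5 + 3|_5 = 9843 ⇒ 9842
(3) 9842|_5 = 3·5^5 + 3·5^3 + 3·5^2 + 3·5 + 2 ↦ 3·6^6 + 3·6^3 + 3·6^2 + 3·6 + 2|_6 = 140744 ⇒ 140743
(4) 140743|_6 = 3·6^6 + 3·6^3 + 3·6^2 + 3·6 + 1 ↦ 3·7^7 + 3·7^3 + 3·7^2 + 3·7 + 1|_7 = 2471827 ⇒ 2471826
(5) 2471826|_7 = 3·7^7 + 3·7^3 + 3·7^2 + 3·7 ↦ 3·8^8 + 3·8^3 + 3·8^2 + 3·8|_8 = 50333400 ⇒ 50333399
(6) 50333399|_8 = 3·8^8 + 3·8^3 + 3·8^2 + 2·8 + 7 ↦ 3·9^9 + 3·9^3 + 3·9^2 + 2·9 + 7|_9 = 1162263922 ⇒ 1162263921
(7) 1162263921|_9 = 3·9^9 + 3·9^3 + 3·9^2 + 2·9 + 6 ↦ 3·10^10 + 3·10^3 + 3·10^2 + 2·10 + 6|_10 = 30000003326 ⇒ 30000003325
(8) 30000003325|_10 = 3·10^10 + 3·10^3 + 3·10^2 + 2·10 + 5 ↦ 3·11^11 + 3·11^3 + 3·11^2 + 2·11 + 5|_11 = 855935016216 ⇒ 855935016215

26748301350412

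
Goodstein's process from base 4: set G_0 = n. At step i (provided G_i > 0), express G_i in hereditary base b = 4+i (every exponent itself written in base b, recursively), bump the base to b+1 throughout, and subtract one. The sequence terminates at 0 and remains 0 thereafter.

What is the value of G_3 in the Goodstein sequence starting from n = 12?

16

base 4: 12 = 3·4; at 5: 3·5 = 15; next = 14
base 5: 14 = 2·5 + 4; at 6: 2·6 + 4 = 16; next = 15
base 6: 15 = 2·6 + 3; at 7: 2·7 + 3 = 17; next = 16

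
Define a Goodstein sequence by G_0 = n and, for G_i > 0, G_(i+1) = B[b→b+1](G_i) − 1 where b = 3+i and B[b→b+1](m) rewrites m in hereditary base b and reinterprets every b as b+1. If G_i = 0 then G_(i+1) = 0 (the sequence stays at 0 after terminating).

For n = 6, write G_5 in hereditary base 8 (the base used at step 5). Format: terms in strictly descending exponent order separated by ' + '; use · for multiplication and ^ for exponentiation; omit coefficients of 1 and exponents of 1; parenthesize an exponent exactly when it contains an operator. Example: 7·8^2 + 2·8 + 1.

[0] 6 ≡ 2·3 (base 3). Lift 4: 8. −1: 7.
[1] 7 ≡ 4 + 3 (base 4). Lift 5: 8. −1: 7.
[2] 7 ≡ 5 + 2 (base 5). Lift 6: 8. −1: 7.
[3] 7 ≡ 6 + 1 (base 6). Lift 7: 8. −1: 7.
[4] 7 ≡ 7 (base 7). Lift 8: 8. −1: 7.
[5] 7 ≡ 7 (base 8). Lift 9: 7. −1: 6.

7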